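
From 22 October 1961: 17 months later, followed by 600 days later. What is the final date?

Counting forward 17 months from October 22, 1961:
month 10 + 17 = 27, which is month 3 of year 1963 → March 1963.
Day 22 is valid in March, giving March 22, 1963.
Counting forward 600 days from March 22, 1963:
March has 31 days, so 31 − 22 = 9 days remain after March 22, 1963; 600 − 9 = 591 left.
April 1963 has 30 days: 591 − 30 = 561 left.
May 1963 has 31 days: 561 − 31 = 530 left.
June 1963 has 30 days: 530 − 30 = 500 left.
July 1963 has 31 days: 500 − 31 = 469 left.
August 1963 has 31 days: 469 − 31 = 438 left.
September 1963 has 30 days: 438 − 30 = 408 left.
October 1963 has 31 days: 408 − 31 = 377 left.
November 1963 has 30 days: 377 − 30 = 347 left.
December 1963 has 31 days: 347 − 31 = 316 left.
January 1964 has 31 days: 316 − 31 = 285 left.
February 1964 has 29 days (1964 is a leap year): 285 − 29 = 256 left.
March 1964 has 31 days: 256 − 31 = 225 left.
April 1964 has 30 days: 225 − 30 = 195 left.
May 1964 has 31 days: 195 − 31 = 164 left.
June 1964 has 30 days: 164 − 30 = 134 left.
July 1964 has 31 days: 134 − 31 = 103 left.
August 1964 has 31 days: 103 − 31 = 72 left.
September 1964 has 30 days: 72 − 30 = 42 left.
October 1964 has 31 days: 42 − 31 = 11 left.
11 days into November 1964 → November 11, 1964.

November 11, 1964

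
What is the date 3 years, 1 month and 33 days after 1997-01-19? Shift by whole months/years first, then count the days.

March 23, 2000

Advancing 3 years, 1 month and 33 days from January 19, 1997: first the month/year part, then the days.
+3 years → 2000; month 1 + 1 = 2 → February 2000.
Day 19 is valid in February, giving February 19, 2000.
Now add 33 days from February 19, 2000.
February has 29 days, so 29 − 19 = 10 days remain after February 19, 2000; 33 − 10 = 23 left.
23 days into March 2000 → March 23, 2000.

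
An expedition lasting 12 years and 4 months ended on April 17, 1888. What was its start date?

Going back 12 years and 4 months from April 17, 1888.
-12 years → 1876; month 4 − 4 = 0, which is month 12 of year 1875 → December 1875.
Day 17 is valid in December, giving December 17, 1875.

December 17, 1875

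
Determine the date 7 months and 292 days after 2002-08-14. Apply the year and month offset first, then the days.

December 31, 2003

Advancing 7 months and 292 days from August 14, 2002: first the month/year part, then the days.
month 8 + 7 = 15, which is month 3 of year 2003 → March 2003.
Day 14 is valid in March, giving March 14, 2003.
Now add 292 days from March 14, 2003.
March has 31 days, so 31 − 14 = 17 days remain after March 14, 2003; 292 − 17 = 275 left.
April 2003 has 30 days: 275 − 30 = 245 left.
May 2003 has 31 days: 245 − 31 = 214 left.
June 2003 has 30 days: 214 − 30 = 184 left.
July 2003 has 31 days: 184 − 31 = 153 left.
August 2003 has 31 days: 153 − 31 = 122 left.
September 2003 has 30 days: 122 − 30 = 92 left.
October 2003 has 31 days: 92 − 31 = 61 left.
November 2003 has 30 days: 61 − 30 = 31 left.
31 days into December 2003 → December 31, 2003.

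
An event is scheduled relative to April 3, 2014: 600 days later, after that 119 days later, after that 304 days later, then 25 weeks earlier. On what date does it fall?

Counting forward 600 days from April 3, 2014:
April has 30 days, so 30 − 3 = 27 days remain after April 3, 2014; 600 − 27 = 573 left.
May 2014 has 31 days: 573 − 31 = 542 left.
June 2014 has 30 days: 542 − 30 = 512 left.
July 2014 has 31 days: 512 − 31 = 481 left.
August 2014 has 31 days: 481 − 31 = 450 left.
September 2014 has 30 days: 450 − 30 = 420 left.
October 2014 has 31 days: 420 − 31 = 389 left.
November 2014 has 30 days: 389 − 30 = 359 left.
December 2014 has 31 days: 359 − 31 = 328 left.
January 2015 has 31 days: 328 − 31 = 297 left.
February 2015 has 28 days (2015 is not a leap year): 297 − 28 = 269 left.
March 2015 has 31 days: 269 − 31 = 238 left.
April 2015 has 30 days: 238 − 30 = 208 left.
May 2015 has 31 days: 208 − 31 = 177 left.
June 2015 has 30 days: 177 − 30 = 147 left.
July 2015 has 31 days: 147 − 31 = 116 left.
August 2015 has 31 days: 116 − 31 = 85 left.
September 2015 has 30 days: 85 − 30 = 55 left.
October 2015 has 31 days: 55 − 31 = 24 left.
24 days into November 2015 → November 24, 2015.
Adding 119 days from November 24, 2015:
November has 30 days, so 30 − 24 = 6 days remain after November 24, 2015; 119 − 6 = 113 left.
December 2015 has 31 days: 113 − 31 = 82 left.
January 2016 has 31 days: 82 − 31 = 51 left.
February 2016 has 29 days (2016 is a leap year): 51 − 29 = 22 left.
22 days into March 2016 → March 22, 2016.
Advancing 304 days from March 22, 2016:
March has 31 days, so 31 − 22 = 9 days remain after March 22, 2016; 304 − 9 = 295 left.
April 2016 has 30 days: 295 − 30 = 265 left.
May 2016 has 31 days: 265 − 31 = 234 left.
June 2016 has 30 days: 234 − 30 = 204 left.
July 2016 has 31 days: 204 − 31 = 173 left.
August 2016 has 31 days: 173 − 31 = 142 left.
September 2016 has 30 days: 142 − 30 = 112 left.
October 2016 has 31 days: 112 − 31 = 81 left.
November 2016 has 30 days: 81 − 30 = 51 left.
December 2016 has 31 days: 51 − 31 = 20 left.
20 days into January 2017 → January 20, 2017.
Counting back 25 weeks (= 175 days) from January 20, 2017:
Going back 20 days from January 20, 2017 reaches the end of the previous month; 175 − 20 = 155 left.
December 2016 has 31 days: 155 − 31 = 124 left.
November 2016 has 30 days: 124 − 30 = 94 left.
October 2016 has 31 days: 94 − 31 = 63 left.
September 2016 has 30 days: 63 − 30 = 33 left.
August 2016 has 31 days: 33 − 31 = 2 left.
July 2016 has 31 days; 31 − 2 = 29 → July 29, 2016.

July 29, 2016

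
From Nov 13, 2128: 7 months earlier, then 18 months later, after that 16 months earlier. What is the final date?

June 13, 2128

Subtracting 7 months from November 13, 2128:
month 11 − 7 = 4 → April 2128.
Day 13 is valid in April, giving April 13, 2128.
Adding 18 months from April 13, 2128:
month 4 + 18 = 22, which is month 10 of year 2129 → October 2129.
Day 13 is valid in October, giving October 13, 2129.
Counting back 16 months from October 13, 2129:
month 10 − 16 = -6, which is month 6 of year 2128 → June 2128.
Day 13 is valid in June, giving June 13, 2128.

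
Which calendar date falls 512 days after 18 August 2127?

Advancing 512 days from August 18, 2127.
August has 31 days, so 31 − 18 = 13 days remain after August 18, 2127; 512 − 13 = 499 left.
September 2127 has 30 days: 499 − 30 = 469 left.
October 2127 has 31 days: 469 − 31 = 438 left.
November 2127 has 30 days: 438 − 30 = 408 left.
December 2127 has 31 days: 408 − 31 = 377 left.
January 2128 has 31 days: 377 − 31 = 346 left.
February 2128 has 29 days (2128 is a leap year): 346 − 29 = 317 left.
March 2128 has 31 days: 317 − 31 = 286 left.
April 2128 has 30 days: 286 − 30 = 256 left.
May 2128 has 31 days: 256 − 31 = 225 left.
June 2128 has 30 days: 225 − 30 = 195 left.
July 2128 has 31 days: 195 − 31 = 164 left.
August 2128 has 31 days: 164 − 31 = 133 left.
September 2128 has 30 days: 133 − 30 = 103 left.
October 2128 has 31 days: 103 − 31 = 72 left.
November 2128 has 30 days: 72 − 30 = 42 left.
December 2128 has 31 days: 42 − 31 = 11 left.
11 days into January 2129 → January 11, 2129.

January 11, 2129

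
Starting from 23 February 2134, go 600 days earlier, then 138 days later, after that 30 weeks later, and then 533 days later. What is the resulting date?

Going back 600 days from February 23, 2134:
Going back 23 days from February 23, 2134 reaches the end of the previous month; 600 − 23 = 577 left.
January 2134 has 31 days: 577 − 31 = 546 left.
December 2133 has 31 days: 546 − 31 = 515 left.
November 2133 has 30 days: 515 − 30 = 485 left.
October 2133 has 31 days: 485 − 31 = 454 left.
September 2133 has 30 days: 454 − 30 = 424 left.
August 2133 has 31 days: 424 − 31 = 393 left.
July 2133 has 31 days: 393 − 31 = 362 left.
June 2133 has 30 days: 362 − 30 = 332 left.
May 2133 has 31 days: 332 − 31 = 301 left.
April 2133 has 30 days: 301 − 30 = 271 left.
March 2133 has 31 days: 271 − 31 = 240 left.
February 2133 has 28 days (2133 is not a leap year): 240 − 28 = 212 left.
January 2133 has 31 days: 212 − 31 = 181 left.
December 2132 has 31 days: 181 − 31 = 150 left.
November 2132 has 30 days: 150 − 30 = 120 left.
October 2132 has 31 days: 120 − 31 = 89 left.
September 2132 has 30 days: 89 − 30 = 59 left.
August 2132 has 31 days: 59 − 31 = 28 left.
July 2132 has 31 days; 31 − 28 = 3 → July 3, 2132.
Adding 138 days from July 3, 2132:
July has 31 days, so 31 − 3 = 28 days remain after July 3, 2132; 138 − 28 = 110 left.
August 2132 has 31 days: 110 − 31 = 79 left.
September 2132 has 30 days: 79 − 30 = 49 left.
October 2132 has 31 days: 49 − 31 = 18 left.
18 days into November 2132 → November 18, 2132.
Advancing 30 weeks (= 210 days) from November 18, 2132:
November has 30 days, so 30 − 18 = 12 days remain after November 18, 2132; 210 − 12 = 198 left.
December 2132 has 31 days: 198 − 31 = 167 left.
January 2133 has 31 days: 167 − 31 = 136 left.
February 2133 has 28 days (2133 is not a leap year): 136 − 28 = 108 left.
March 2133 has 31 days: 108 − 31 = 77 left.
April 2133 has 30 days: 77 − 30 = 47 left.
May 2133 has 31 days: 47 − 31 = 16 left.
16 days into June 2133 → June 16, 2133.
Advancing 533 days from June 16, 2133:
June has 30 days, so 30 − 16 = 14 days remain after June 16, 2133; 533 − 14 = 519 left.
July 2133 has 31 days: 519 − 31 = 488 left.
August 2133 has 31 days: 488 − 31 = 457 left.
September 2133 has 30 days: 457 − 30 = 427 left.
October 2133 has 31 days: 427 − 31 = 396 left.
November 2133 has 30 days: 396 − 30 = 366 left.
December 2133 has 31 days: 366 − 31 = 335 left.
January 2134 has 31 days: 335 − 31 = 304 left.
February 2134 has 28 days (2134 is not a leap year): 304 − 28 = 276 left.
March 2134 has 31 days: 276 − 31 = 245 left.
April 2134 has 30 days: 245 − 30 = 215 left.
May 2134 has 31 days: 215 − 31 = 184 left.
June 2134 has 30 days: 184 − 30 = 154 left.
July 2134 has 31 days: 154 − 31 = 123 left.
August 2134 has 31 days: 123 − 31 = 92 left.
September 2134 has 30 days: 92 − 30 = 62 left.
October 2134 has 31 days: 62 − 31 = 31 left.
November 2134 has 30 days: 31 − 30 = 1 left.
1 day into December 2134 → December 1, 2134.

December 1, 2134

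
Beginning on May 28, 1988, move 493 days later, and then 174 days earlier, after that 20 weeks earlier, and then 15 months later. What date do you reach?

Advancing 493 days from May 28, 1988:
May has 31 days, so 31 − 28 = 3 days remain after May 28, 1988; 493 − 3 = 490 left.
June 1988 has 30 days: 490 − 30 = 460 left.
July 1988 has 31 days: 460 − 31 = 429 left.
August 1988 has 31 days: 429 − 31 = 398 left.
September 1988 has 30 days: 398 − 30 = 368 left.
October 1988 has 31 days: 368 − 31 = 337 left.
November 1988 has 30 days: 337 − 30 = 307 left.
December 1988 has 31 days: 307 − 31 = 276 left.
January 1989 has 31 days: 276 − 31 = 245 left.
February 1989 has 28 days (1989 is not a leap year): 245 − 28 = 217 left.
March 1989 has 31 days: 217 − 31 = 186 left.
April 1989 has 30 days: 186 − 30 = 156 left.
May 1989 has 31 days: 156 − 31 = 125 left.
June 1989 has 30 days: 125 − 30 = 95 left.
July 1989 has 31 days: 95 − 31 = 64 left.
August 1989 has 31 days: 64 − 31 = 33 left.
September 1989 has 30 days: 33 − 30 = 3 left.
3 days into October 1989 → October 3, 1989.
Counting back 174 days from October 3, 1989:
Going back 3 days from October 3, 1989 reaches the end of the previous month; 174 − 3 = 171 left.
September 1989 has 30 days: 171 − 30 = 141 left.
August 1989 has 31 days: 141 − 31 = 110 left.
July 1989 has 31 days: 110 − 31 = 79 left.
June 1989 has 30 days: 79 − 30 = 49 left.
May 1989 has 31 days: 49 − 31 = 18 left.
April 1989 has 30 days; 30 − 18 = 12 → April 12, 1989.
Counting back 20 weeks (= 140 days) from April 12, 1989:
Going back 12 days from April 12, 1989 reaches the end of the previous month; 140 − 12 = 128 left.
March 1989 has 31 days: 128 − 31 = 97 left.
February 1989 has 28 days (1989 is not a leap year): 97 − 28 = 69 left.
January 1989 has 31 days: 69 − 31 = 38 left.
December 1988 has 31 days: 38 − 31 = 7 left.
November 1988 has 30 days; 30 − 7 = 23 → November 23, 1988.
Advancing 15 months from November 23, 1988:
month 11 + 15 = 26, which is month 2 of year 1990 → February 1990.
Day 23 is valid in February, giving February 23, 1990.

February 23, 1990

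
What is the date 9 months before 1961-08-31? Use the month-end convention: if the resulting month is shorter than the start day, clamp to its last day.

November 30, 1960

Counting back 9 months from August 31, 1961.
month 8 − 9 = -1, which is month 11 of year 1960 → November 1960.
November 1960 has only 30 days and the start was day 31, so the date clamps to November 30, 1960.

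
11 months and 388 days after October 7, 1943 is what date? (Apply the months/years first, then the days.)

September 30, 1945

Adding 11 months and 388 days from October 7, 1943: first the month/year part, then the days.
month 10 + 11 = 21, which is month 9 of year 1944 → September 1944.
Day 7 is valid in September, giving September 7, 1944.
Now add 388 days from September 7, 1944.
September has 30 days, so 30 − 7 = 23 days remain after September 7, 1944; 388 − 23 = 365 left.
October 1944 has 31 days: 365 − 31 = 334 left.
November 1944 has 30 days: 334 − 30 = 304 left.
December 1944 has 31 days: 304 − 31 = 273 left.
January 1945 has 31 days: 273 − 31 = 242 left.
February 1945 has 28 days (1945 is not a leap year): 242 − 28 = 214 left.
March 1945 has 31 days: 214 − 31 = 183 left.
April 1945 has 30 days: 183 − 30 = 153 left.
May 1945 has 31 days: 153 − 31 = 122 left.
June 1945 has 30 days: 122 − 30 = 92 left.
July 1945 has 31 days: 92 − 31 = 61 left.
August 1945 has 31 days: 61 − 31 = 30 left.
30 days into September 1945 → September 30, 1945.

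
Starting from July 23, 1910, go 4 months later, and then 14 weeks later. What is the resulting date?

March 1, 1911

Counting forward 4 months from July 23, 1910:
month 7 + 4 = 11 → November 1910.
Day 23 is valid in November, giving November 23, 1910.
Counting forward 14 weeks (= 98 days) from November 23, 1910:
November has 30 days, so 30 − 23 = 7 days remain after November 23, 1910; 98 − 7 = 91 left.
December 1910 has 31 days: 91 − 31 = 60 left.
January 1911 has 31 days: 60 − 31 = 29 left.
February 1911 has 28 days (1911 is not a leap year): 29 − 28 = 1 left.
1 day into March 1911 → March 1, 1911.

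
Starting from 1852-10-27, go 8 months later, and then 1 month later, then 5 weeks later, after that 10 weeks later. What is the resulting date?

November 9, 1853

Counting forward 8 months from October 27, 1852:
month 10 + 8 = 18, which is month 6 of year 1853 → June 1853.
Day 27 is valid in June, giving June 27, 1853.
Adding 1 month from June 27, 1853:
month 6 + 1 = 7 → July 1853.
Day 27 is valid in July, giving July 27, 1853.
Adding 5 weeks (= 35 days) from July 27, 1853:
July has 31 days, so 31 − 27 = 4 days remain after July 27, 1853; 35 − 4 = 31 left.
31 days into August 1853 → August 31, 1853.
Adding 10 weeks (= 70 days) from August 31, 1853:
August has 31 days, so 31 − 31 = 0 days remain after August 31, 1853; 70 − 0 = 70 left.
September 1853 has 30 days: 70 − 30 = 40 left.
October 1853 has 31 days: 40 − 31 = 9 left.
9 days into November 1853 → November 9, 1853.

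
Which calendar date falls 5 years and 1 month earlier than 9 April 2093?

March 9, 2088

Going back 5 years and 1 month from April 9, 2093.
-5 years → 2088; month 4 − 1 = 3 → March 2088.
Day 9 is valid in March, giving March 9, 2088.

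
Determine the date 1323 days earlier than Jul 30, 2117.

Going back 1323 days from July 30, 2117.
Going back 30 days from July 30, 2117 reaches the end of the previous month; 1323 − 30 = 1293 left.
June 2117 has 30 days: 1293 − 30 = 1263 left.
May 2117 has 31 days: 1263 − 31 = 1232 left.
April 2117 has 30 days: 1232 − 30 = 1202 left.
March 2117 has 31 days: 1202 − 31 = 1171 left.
February 2117 has 28 days (2117 is not a leap year): 1171 − 28 = 1143 left.
January 2117 has 31 days: 1143 − 31 = 1112 left.
December 2116 has 31 days: 1112 − 31 = 1081 left.
November 2116 has 30 days: 1081 − 30 = 1051 left.
October 2116 has 31 days: 1051 − 31 = 1020 left.
September 2116 has 30 days: 1020 − 30 = 990 left.
August 2116 has 31 days: 990 − 31 = 959 left.
July 2116 has 31 days: 959 − 31 = 928 left.
June 2116 has 30 days: 928 − 30 = 898 left.
May 2116 has 31 days: 898 − 31 = 867 left.
April 2116 has 30 days: 867 − 30 = 837 left.
March 2116 has 31 days: 837 − 31 = 806 left.
February 2116 has 29 days (2116 is a leap year): 806 − 29 = 777 left.
January 2116 has 31 days: 777 − 31 = 746 left.
December 2115 has 31 days: 746 − 31 = 715 left.
November 2115 has 30 days: 715 − 30 = 685 left.
October 2115 has 31 days: 685 − 31 = 654 left.
September 2115 has 30 days: 654 − 30 = 624 left.
August 2115 has 31 days: 624 − 31 = 593 left.
July 2115 has 31 days: 593 − 31 = 562 left.
June 2115 has 30 days: 562 − 30 = 532 left.
May 2115 has 31 days: 532 − 31 = 501 left.
April 2115 has 30 days: 501 − 30 = 471 left.
March 2115 has 31 days: 471 − 31 = 440 left.
February 2115 has 28 days (2115 is not a leap year): 440 − 28 = 412 left.
January 2115 has 31 days: 412 − 31 = 381 left.
December 2114 has 31 days: 381 − 31 = 350 left.
November 2114 has 30 days: 350 − 30 = 320 left.
October 2114 has 31 days: 320 − 31 = 289 left.
September 2114 has 30 days: 289 − 30 = 259 left.
August 2114 has 31 days: 259 − 31 = 228 left.
July 2114 has 31 days: 228 − 31 = 197 left.
June 2114 has 30 days: 197 − 30 = 167 left.
May 2114 has 31 days: 167 − 31 = 136 left.
April 2114 has 30 days: 136 − 30 = 106 left.
March 2114 has 31 days: 106 − 31 = 75 left.
February 2114 has 28 days (2114 is not a leap year): 75 − 28 = 47 left.
January 2114 has 31 days: 47 − 31 = 16 left.
December 2113 has 31 days; 31 − 16 = 15 → December 15, 2113.

December 15, 2113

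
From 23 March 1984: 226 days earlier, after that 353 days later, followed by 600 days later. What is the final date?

Going back 226 days from March 23, 1984:
Going back 23 days from March 23, 1984 reaches the end of the previous month; 226 − 23 = 203 left.
February 1984 has 29 days (1984 is a leap year): 203 − 29 = 174 left.
January 1984 has 31 days: 174 − 31 = 143 left.
December 1983 has 31 days: 143 − 31 = 112 left.
November 1983 has 30 days: 112 − 30 = 82 left.
October 1983 has 31 days: 82 − 31 = 51 left.
September 1983 has 30 days: 51 − 30 = 21 left.
August 1983 has 31 days; 31 − 21 = 10 → August 10, 1983.
Counting forward 353 days from August 10, 1983:
August has 31 days, so 31 − 10 = 21 days remain after August 10, 1983; 353 − 21 = 332 left.
September 1983 has 30 days: 332 − 30 = 302 left.
October 1983 has 31 days: 302 − 31 = 271 left.
November 1983 has 30 days: 271 − 30 = 241 left.
December 1983 has 31 days: 241 − 31 = 210 left.
January 1984 has 31 days: 210 − 31 = 179 left.
February 1984 has 29 days (1984 is a leap year): 179 − 29 = 150 left.
March 1984 has 31 days: 150 − 31 = 119 left.
April 1984 has 30 days: 119 − 30 = 89 left.
May 1984 has 31 days: 89 − 31 = 58 left.
June 1984 has 30 days: 58 − 30 = 28 left.
28 days into July 1984 → July 28, 1984.
Advancing 600 days from July 28, 1984:
July has 31 days, so 31 − 28 = 3 days remain after July 28, 1984; 600 − 3 = 597 left.
August 1984 has 31 days: 597 − 31 = 566 left.
September 1984 has 30 days: 566 − 30 = 536 left.
October 1984 has 31 days: 536 − 31 = 505 left.
November 1984 has 30 days: 505 − 30 = 475 left.
December 1984 has 31 days: 475 − 31 = 444 left.
January 1985 has 31 days: 444 − 31 = 413 left.
February 1985 has 28 days (1985 is not a leap year): 413 − 28 = 385 left.
March 1985 has 31 days: 385 − 31 = 354 left.
April 1985 has 30 days: 354 − 30 = 324 left.
May 1985 has 31 days: 324 − 31 = 293 left.
June 1985 has 30 days: 293 − 30 = 263 left.
July 1985 has 31 days: 263 − 31 = 232 left.
August 1985 has 31 days: 232 − 31 = 201 left.
September 1985 has 30 days: 201 − 30 = 171 left.
October 1985 has 31 days: 171 − 31 = 140 left.
November 1985 has 30 days: 140 − 30 = 110 left.
December 1985 has 31 days: 110 − 31 = 79 left.
January 1986 has 31 days: 79 − 31 = 48 left.
February 1986 has 28 days (1986 is not a leap year): 48 − 28 = 20 left.
20 days into March 1986 → March 20, 1986.

March 20, 1986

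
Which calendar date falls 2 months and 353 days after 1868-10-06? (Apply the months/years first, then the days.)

November 24, 1869

Adding 2 months and 353 days from October 6, 1868: first the month/year part, then the days.
month 10 + 2 = 12 → December 1868.
Day 6 is valid in December, giving December 6, 1868.
Now add 353 days from December 6, 1868.
December has 31 days, so 31 − 6 = 25 days remain after December 6, 1868; 353 − 25 = 328 left.
January 1869 has 31 days: 328 − 31 = 297 left.
February 1869 has 28 days (1869 is not a leap year): 297 − 28 = 269 left.
March 1869 has 31 days: 269 − 31 = 238 left.
April 1869 has 30 days: 238 − 30 = 208 left.
May 1869 has 31 days: 208 − 31 = 177 left.
June 1869 has 30 days: 177 − 30 = 147 left.
July 1869 has 31 days: 147 − 31 = 116 left.
August 1869 has 31 days: 116 − 31 = 85 left.
September 1869 has 30 days: 85 − 30 = 55 left.
October 1869 has 31 days: 55 − 31 = 24 left.
24 days into November 1869 → November 24, 1869.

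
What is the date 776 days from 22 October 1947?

December 6, 1949

Counting forward 776 days from October 22, 1947.
October has 31 days, so 31 − 22 = 9 days remain after October 22, 1947; 776 − 9 = 767 left.
November 1947 has 30 days: 767 − 30 = 737 left.
December 1947 has 31 days: 737 − 31 = 706 left.
January 1948 has 31 days: 706 − 31 = 675 left.
February 1948 has 29 days (1948 is a leap year): 675 − 29 = 646 left.
March 1948 has 31 days: 646 − 31 = 615 left.
April 1948 has 30 days: 615 − 30 = 585 left.
May 1948 has 31 days: 585 − 31 = 554 left.
June 1948 has 30 days: 554 − 30 = 524 left.
July 1948 has 31 days: 524 − 31 = 493 left.
August 1948 has 31 days: 493 − 31 = 462 left.
September 1948 has 30 days: 462 − 30 = 432 left.
October 1948 has 31 days: 432 − 31 = 401 left.
November 1948 has 30 days: 401 − 30 = 371 left.
December 1948 has 31 days: 371 − 31 = 340 left.
January 1949 has 31 days: 340 − 31 = 309 left.
February 1949 has 28 days (1949 is not a leap year): 309 − 28 = 281 left.
March 1949 has 31 days: 281 − 31 = 250 left.
April 1949 has 30 days: 250 − 30 = 220 left.
May 1949 has 31 days: 220 − 31 = 189 left.
June 1949 has 30 days: 189 − 30 = 159 left.
July 1949 has 31 days: 159 − 31 = 128 left.
August 1949 has 31 days: 128 − 31 = 97 left.
September 1949 has 30 days: 97 − 30 = 67 left.
October 1949 has 31 days: 67 − 31 = 36 left.
November 1949 has 30 days: 36 − 30 = 6 left.
6 days into December 1949 → December 6, 1949.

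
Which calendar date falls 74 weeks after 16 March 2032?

August 16, 2033

Adding 74 weeks = 518 days from March 16, 2032.
March has 31 days, so 31 − 16 = 15 days remain after March 16, 2032; 518 − 15 = 503 left.
April 2032 has 30 days: 503 − 30 = 473 left.
May 2032 has 31 days: 473 − 31 = 442 left.
June 2032 has 30 days: 442 − 30 = 412 left.
July 2032 has 31 days: 412 − 31 = 381 left.
August 2032 has 31 days: 381 − 31 = 350 left.
September 2032 has 30 days: 350 − 30 = 320 left.
October 2032 has 31 days: 320 − 31 = 289 left.
November 2032 has 30 days: 289 − 30 = 259 left.
December 2032 has 31 days: 259 − 31 = 228 left.
January 2033 has 31 days: 228 − 31 = 197 left.
February 2033 has 28 days (2033 is not a leap year): 197 − 28 = 169 left.
March 2033 has 31 days: 169 − 31 = 138 left.
April 2033 has 30 days: 138 − 30 = 108 left.
May 2033 has 31 days: 108 − 31 = 77 left.
June 2033 has 30 days: 77 − 30 = 47 left.
July 2033 has 31 days: 47 − 31 = 16 left.
16 days into August 2033 → August 16, 2033.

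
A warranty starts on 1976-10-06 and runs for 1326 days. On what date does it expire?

Advancing 1326 days from October 6, 1976.
October has 31 days, so 31 − 6 = 25 days remain after October 6, 1976; 1326 − 25 = 1301 left.
November 1976 has 30 days: 1301 − 30 = 1271 left.
December 1976 has 31 days: 1271 − 31 = 1240 left.
January 1977 has 31 days: 1240 − 31 = 1209 left.
February 1977 has 28 days (1977 is not a leap year): 1209 − 28 = 1181 left.
March 1977 has 31 days: 1181 − 31 = 1150 left.
April 1977 has 30 days: 1150 − 30 = 1120 left.
May 1977 has 31 days: 1120 − 31 = 1089 left.
June 1977 has 30 days: 1089 − 30 = 1059 left.
July 1977 has 31 days: 1059 − 31 = 1028 left.
August 1977 has 31 days: 1028 − 31 = 997 left.
September 1977 has 30 days: 997 − 30 = 967 left.
October 1977 has 31 days: 967 − 31 = 936 left.
November 1977 has 30 days: 936 − 30 = 906 left.
December 1977 has 31 days: 906 − 31 = 875 left.
January 1978 has 31 days: 875 − 31 = 844 left.
February 1978 has 28 days (1978 is not a leap year): 844 − 28 = 816 left.
March 1978 has 31 days: 816 − 31 = 785 left.
April 1978 has 30 days: 785 − 30 = 755 left.
May 1978 has 31 days: 755 − 31 = 724 left.
June 1978 has 30 days: 724 − 30 = 694 left.
July 1978 has 31 days: 694 − 31 = 663 left.
August 1978 has 31 days: 663 − 31 = 632 left.
September 1978 has 30 days: 632 − 30 = 602 left.
October 1978 has 31 days: 602 − 31 = 571 left.
November 1978 has 30 days: 571 − 30 = 541 left.
December 1978 has 31 days: 541 − 31 = 510 left.
January 1979 has 31 days: 510 − 31 = 479 left.
February 1979 has 28 days (1979 is not a leap year): 479 − 28 = 451 left.
March 1979 has 31 days: 451 − 31 = 420 left.
April 1979 has 30 days: 420 − 30 = 390 left.
May 1979 has 31 days: 390 − 31 = 359 left.
June 1979 has 30 days: 359 − 30 = 329 left.
July 1979 has 31 days: 329 − 31 = 298 left.
August 1979 has 31 days: 298 − 31 = 267 left.
September 1979 has 30 days: 267 − 30 = 237 left.
October 1979 has 31 days: 237 − 31 = 206 left.
November 1979 has 30 days: 206 − 30 = 176 left.
December 1979 has 31 days: 176 − 31 = 145 left.
January 1980 has 31 days: 145 − 31 = 114 left.
February 1980 has 29 days (1980 is a leap year): 114 − 29 = 85 left.
March 1980 has 31 days: 85 − 31 = 54 left.
April 1980 has 30 days: 54 − 30 = 24 left.
24 days into May 1980 → May 24, 1980.

May 24, 1980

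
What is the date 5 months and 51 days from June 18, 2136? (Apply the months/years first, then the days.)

Counting forward 5 months and 51 days from June 18, 2136: first the month/year part, then the days.
month 6 + 5 = 11 → November 2136.
Day 18 is valid in November, giving November 18, 2136.
Now add 51 days from November 18, 2136.
November has 30 days, so 30 − 18 = 12 days remain after November 18, 2136; 51 − 12 = 39 left.
December 2136 has 31 days: 39 − 31 = 8 left.
8 days into January 2137 → January 8, 2137.

January 8, 2137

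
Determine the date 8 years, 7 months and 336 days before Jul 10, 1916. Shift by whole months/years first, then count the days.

Subtracting 8 years, 7 months and 336 days from July 10, 1916: first the month/year part, then the days.
-8 years → 1908; month 7 − 7 = 0, which is month 12 of year 1907 → December 1907.
Day 10 is valid in December, giving December 10, 1907.
Now subtract 336 days from December 10, 1907.
Going back 10 days from December 10, 1907 reaches the end of the previous month; 336 − 10 = 326 left.
November 1907 has 30 days: 326 − 30 = 296 left.
October 1907 has 31 days: 296 − 31 = 265 left.
September 1907 has 30 days: 265 − 30 = 235 left.
August 1907 has 31 days: 235 − 31 = 204 left.
July 1907 has 31 days: 204 − 31 = 173 left.
June 1907 has 30 days: 173 − 30 = 143 left.
May 1907 has 31 days: 143 − 31 = 112 left.
April 1907 has 30 days: 112 − 30 = 82 left.
March 1907 has 31 days: 82 − 31 = 51 left.
February 1907 has 28 days (1907 is not a leap year): 51 − 28 = 23 left.
January 1907 has 31 days; 31 − 23 = 8 → January 8, 1907.

January 8, 1907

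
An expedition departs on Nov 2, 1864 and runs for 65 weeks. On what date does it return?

January 31, 1866

Adding 65 weeks = 455 days from November 2, 1864.
November has 30 days, so 30 − 2 = 28 days remain after November 2, 1864; 455 − 28 = 427 left.
December 1864 has 31 days: 427 − 31 = 396 left.
January 1865 has 31 days: 396 − 31 = 365 left.
February 1865 has 28 days (1865 is not a leap year): 365 − 28 = 337 left.
March 1865 has 31 days: 337 − 31 = 306 left.
April 1865 has 30 days: 306 − 30 = 276 left.
May 1865 has 31 days: 276 − 31 = 245 left.
June 1865 has 30 days: 245 − 30 = 215 left.
July 1865 has 31 days: 215 − 31 = 184 left.
August 1865 has 31 days: 184 − 31 = 153 left.
September 1865 has 30 days: 153 − 30 = 123 left.
October 1865 has 31 days: 123 − 31 = 92 left.
November 1865 has 30 days: 92 − 30 = 62 left.
December 1865 has 31 days: 62 − 31 = 31 left.
31 days into January 1866 → January 31, 1866.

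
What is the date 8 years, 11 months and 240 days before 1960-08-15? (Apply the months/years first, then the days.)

January 18, 1951

Counting back 8 years, 11 months and 240 days from August 15, 1960: first the month/year part, then the days.
-8 years → 1952; month 8 − 11 = -3, which is month 9 of year 1951 → September 1951.
Day 15 is valid in September, giving September 15, 1951.
Now subtract 240 days from September 15, 1951.
Going back 15 days from September 15, 1951 reaches the end of the previous month; 240 − 15 = 225 left.
August 1951 has 31 days: 225 − 31 = 194 left.
July 1951 has 31 days: 194 − 31 = 163 left.
June 1951 has 30 days: 163 − 30 = 133 left.
May 1951 has 31 days: 133 − 31 = 102 left.
April 1951 has 30 days: 102 − 30 = 72 left.
March 1951 has 31 days: 72 − 31 = 41 left.
February 1951 has 28 days (1951 is not a leap year): 41 − 28 = 13 left.
January 1951 has 31 days; 31 − 13 = 18 → January 18, 1951.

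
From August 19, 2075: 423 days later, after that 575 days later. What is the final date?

May 13, 2078

Counting forward 423 days from August 19, 2075:
August has 31 days, so 31 − 19 = 12 days remain after August 19, 2075; 423 − 12 = 411 left.
September 2075 has 30 days: 411 − 30 = 381 left.
October 2075 has 31 days: 381 − 31 = 350 left.
November 2075 has 30 days: 350 − 30 = 320 left.
December 2075 has 31 days: 320 − 31 = 289 left.
January 2076 has 31 days: 289 − 31 = 258 left.
February 2076 has 29 days (2076 is a leap year): 258 − 29 = 229 left.
March 2076 has 31 days: 229 − 31 = 198 left.
April 2076 has 30 days: 198 − 30 = 168 left.
May 2076 has 31 days: 168 − 31 = 137 left.
June 2076 has 30 days: 137 − 30 = 107 left.
July 2076 has 31 days: 107 − 31 = 76 left.
August 2076 has 31 days: 76 − 31 = 45 left.
September 2076 has 30 days: 45 − 30 = 15 left.
15 days into October 2076 → October 15, 2076.
Adding 575 days from October 15, 2076:
October has 31 days, so 31 − 15 = 16 days remain after October 15, 2076; 575 − 16 = 559 left.
November 2076 has 30 days: 559 − 30 = 529 left.
December 2076 has 31 days: 529 − 31 = 498 left.
January 2077 has 31 days: 498 − 31 = 467 left.
February 2077 has 28 days (2077 is not a leap year): 467 − 28 = 439 left.
March 2077 has 31 days: 439 − 31 = 408 left.
April 2077 has 30 days: 408 − 30 = 378 left.
May 2077 has 31 days: 378 − 31 = 347 left.
June 2077 has 30 days: 347 − 30 = 317 left.
July 2077 has 31 days: 317 − 31 = 286 left.
August 2077 has 31 days: 286 − 31 = 255 left.
September 2077 has 30 days: 255 − 30 = 225 left.
October 2077 has 31 days: 225 − 31 = 194 left.
November 2077 has 30 days: 194 − 30 = 164 left.
December 2077 has 31 days: 164 − 31 = 133 left.
January 2078 has 31 days: 133 − 31 = 102 left.
February 2078 has 28 days (2078 is not a leap year): 102 − 28 = 74 left.
March 2078 has 31 days: 74 − 31 = 43 left.
April 2078 has 30 days: 43 − 30 = 13 left.
13 days into May 2078 → May 13, 2078.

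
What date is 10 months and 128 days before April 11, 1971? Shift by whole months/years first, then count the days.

February 3, 1970

Subtracting 10 months and 128 days from April 11, 1971: first the month/year part, then the days.
month 4 − 10 = -6, which is month 6 of year 1970 → June 1970.
Day 11 is valid in June, giving June 11, 1970.
Now subtract 128 days from June 11, 1970.
Going back 11 days from June 11, 1970 reaches the end of the previous month; 128 − 11 = 117 left.
May 1970 has 31 days: 117 − 31 = 86 left.
April 1970 has 30 days: 86 − 30 = 56 left.
March 1970 has 31 days: 56 − 31 = 25 left.
February 1970 has 28 days; 28 − 25 = 3 → February 3, 1970.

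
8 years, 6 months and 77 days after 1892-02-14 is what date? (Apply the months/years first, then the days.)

Advancing 8 years, 6 months and 77 days from February 14, 1892: first the month/year part, then the days.
+8 years → 1900; month 2 + 6 = 8 → August 1900.
Day 14 is valid in August, giving August 14, 1900.
Now add 77 days from August 14, 1900.
August has 31 days, so 31 − 14 = 17 days remain after August 14, 1900; 77 − 17 = 60 left.
September 1900 has 30 days: 60 − 30 = 30 left.
30 days into October 1900 → October 30, 1900.

October 30, 1900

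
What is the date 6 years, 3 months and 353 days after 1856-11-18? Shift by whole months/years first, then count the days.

February 6, 1864

Advancing 6 years, 3 months and 353 days from November 18, 1856: first the month/year part, then the days.
+6 years → 1862; month 11 + 3 = 14, which is month 2 of year 1863 → February 1863.
Day 18 is valid in February, giving February 18, 1863.
Now add 353 days from February 18, 1863.
February has 28 days, so 28 − 18 = 10 days remain after February 18, 1863; 353 − 10 = 343 left.
March 1863 has 31 days: 343 − 31 = 312 left.
April 1863 has 30 days: 312 − 30 = 282 left.
May 1863 has 31 days: 282 − 31 = 251 left.
June 1863 has 30 days: 251 − 30 = 221 left.
July 1863 has 31 days: 221 − 31 = 190 left.
August 1863 has 31 days: 190 − 31 = 159 left.
September 1863 has 30 days: 159 − 30 = 129 left.
October 1863 has 31 days: 129 − 31 = 98 left.
November 1863 has 30 days: 98 − 30 = 68 left.
December 1863 has 31 days: 68 − 31 = 37 left.
January 1864 has 31 days: 37 − 31 = 6 left.
6 days into February 1864 → February 6, 1864.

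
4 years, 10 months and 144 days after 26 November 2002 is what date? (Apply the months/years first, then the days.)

February 17, 2008

Adding 4 years, 10 months and 144 days from November 26, 2002: first the month/year part, then the days.
+4 years → 2006; month 11 + 10 = 21, which is month 9 of year 2007 → September 2007.
Day 26 is valid in September, giving September 26, 2007.
Now add 144 days from September 26, 2007.
September has 30 days, so 30 − 26 = 4 days remain after September 26, 2007; 144 − 4 = 140 left.
October 2007 has 31 days: 140 − 31 = 109 left.
November 2007 has 30 days: 109 − 30 = 79 left.
December 2007 has 31 days: 79 − 31 = 48 left.
January 2008 has 31 days: 48 − 31 = 17 left.
17 days into February 2008 → February 17, 2008.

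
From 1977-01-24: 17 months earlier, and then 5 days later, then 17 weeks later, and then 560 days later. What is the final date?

Going back 17 months from January 24, 1977:
month 1 − 17 = -16, which is month 8 of year 1975 → August 1975.
Day 24 is valid in August, giving August 24, 1975.
Advancing 5 days from August 24, 1975:
August has 31 days; 24 + 5 = 29, still in August.
Counting forward 17 weeks (= 119 days) from August 29, 1975:
August has 31 days, so 31 − 29 = 2 days remain after August 29, 1975; 119 − 2 = 117 left.
September 1975 has 30 days: 117 − 30 = 87 left.
October 1975 has 31 days: 87 − 31 = 56 left.
November 1975 has 30 days: 56 − 30 = 26 left.
26 days into December 1975 → December 26, 1975.
Adding 560 days from December 26, 1975:
December has 31 days, so 31 − 26 = 5 days remain after December 26, 1975; 560 − 5 = 555 left.
January 1976 has 31 days: 555 − 31 = 524 left.
February 1976 has 29 days (1976 is a leap year): 524 − 29 = 495 left.
March 1976 has 31 days: 495 − 31 = 464 left.
April 1976 has 30 days: 464 − 30 = 434 left.
May 1976 has 31 days: 434 − 31 = 403 left.
June 1976 has 30 days: 403 − 30 = 373 left.
July 1976 has 31 days: 373 − 31 = 342 left.
August 1976 has 31 days: 342 − 31 = 311 left.
September 1976 has 30 days: 311 − 30 = 281 left.
October 1976 has 31 days: 281 − 31 = 250 left.
November 1976 has 30 days: 250 − 30 = 220 left.
December 1976 has 31 days: 220 − 31 = 189 left.
January 1977 has 31 days: 189 − 31 = 158 left.
February 1977 has 28 days (1977 is not a leap year): 158 − 28 = 130 left.
March 1977 has 31 days: 130 − 31 = 99 left.
April 1977 has 30 days: 99 − 30 = 69 left.
May 1977 has 31 days: 69 − 31 = 38 left.
June 1977 has 30 days: 38 − 30 = 8 left.
8 days into July 1977 → July 8, 1977.

July 8, 1977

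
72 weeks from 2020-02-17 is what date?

July 5, 2021

Counting forward 72 weeks = 504 days from February 17, 2020.
February has 29 days, so 29 − 17 = 12 days remain after February 17, 2020; 504 − 12 = 492 left.
March 2020 has 31 days: 492 − 31 = 461 left.
April 2020 has 30 days: 461 − 30 = 431 left.
May 2020 has 31 days: 431 − 31 = 400 left.
June 2020 has 30 days: 400 − 30 = 370 left.
July 2020 has 31 days: 370 − 31 = 339 left.
August 2020 has 31 days: 339 − 31 = 308 left.
September 2020 has 30 days: 308 − 30 = 278 left.
October 2020 has 31 days: 278 − 31 = 247 left.
November 2020 has 30 days: 247 − 30 = 217 left.
December 2020 has 31 days: 217 − 31 = 186 left.
January 2021 has 31 days: 186 − 31 = 155 left.
February 2021 has 28 days (2021 is not a leap year): 155 − 28 = 127 left.
March 2021 has 31 days: 127 − 31 = 96 left.
April 2021 has 30 days: 96 − 30 = 66 left.
May 2021 has 31 days: 66 − 31 = 35 left.
June 2021 has 30 days: 35 − 30 = 5 left.
5 days into July 2021 → July 5, 2021.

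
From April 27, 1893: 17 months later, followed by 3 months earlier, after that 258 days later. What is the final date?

Counting forward 17 months from April 27, 1893:
month 4 + 17 = 21, which is month 9 of year 1894 → September 1894.
Day 27 is valid in September, giving September 27, 1894.
Subtracting 3 months from September 27, 1894:
month 9 − 3 = 6 → June 1894.
Day 27 is valid in June, giving June 27, 1894.
Counting forward 258 days from June 27, 1894:
June has 30 days, so 30 − 27 = 3 days remain after June 27, 1894; 258 − 3 = 255 left.
July 1894 has 31 days: 255 − 31 = 224 left.
August 1894 has 31 days: 224 − 31 = 193 left.
September 1894 has 30 days: 193 − 30 = 163 left.
October 1894 has 31 days: 163 − 31 = 132 left.
November 1894 has 30 days: 132 − 30 = 102 left.
December 1894 has 31 days: 102 − 31 = 71 left.
January 1895 has 31 days: 71 − 31 = 40 left.
February 1895 has 28 days (1895 is not a leap year): 40 − 28 = 12 left.
12 days into March 1895 → March 12, 1895.

March 12, 1895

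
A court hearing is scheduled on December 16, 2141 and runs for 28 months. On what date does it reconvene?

April 16, 2144

Adding 28 months from December 16, 2141.
month 12 + 28 = 40, which is month 4 of year 2144 → April 2144.
Day 16 is valid in April, giving April 16, 2144.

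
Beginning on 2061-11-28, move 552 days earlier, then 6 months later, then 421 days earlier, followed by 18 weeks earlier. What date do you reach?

Subtracting 552 days from November 28, 2061:
Going back 28 days from November 28, 2061 reaches the end of the previous month; 552 − 28 = 524 left.
October 2061 has 31 days: 524 − 31 = 493 left.
September 2061 has 30 days: 493 − 30 = 463 left.
August 2061 has 31 days: 463 − 31 = 432 left.
July 2061 has 31 days: 432 − 31 = 401 left.
June 2061 has 30 days: 401 − 30 = 371 left.
May 2061 has 31 days: 371 − 31 = 340 left.
April 2061 has 30 days: 340 − 30 = 310 left.
March 2061 has 31 days: 310 − 31 = 279 left.
February 2061 has 28 days (2061 is not a leap year): 279 − 28 = 251 left.
January 2061 has 31 days: 251 − 31 = 220 left.
December 2060 has 31 days: 220 − 31 = 189 left.
November 2060 has 30 days: 189 − 30 = 159 left.
October 2060 has 31 days: 159 − 31 = 128 left.
September 2060 has 30 days: 128 − 30 = 98 left.
August 2060 has 31 days: 98 − 31 = 67 left.
July 2060 has 31 days: 67 − 31 = 36 left.
June 2060 has 30 days: 36 − 30 = 6 left.
May 2060 has 31 days; 31 − 6 = 25 → May 25, 2060.
Counting forward 6 months from May 25, 2060:
month 5 + 6 = 11 → November 2060.
Day 25 is valid in November, giving November 25, 2060.
Subtracting 421 days from November 25, 2060:
Going back 25 days from November 25, 2060 reaches the end of the previous month; 421 − 25 = 396 left.
October 2060 has 31 days: 396 − 31 = 365 left.
September 2060 has 30 days: 365 − 30 = 335 left.
August 2060 has 31 days: 335 − 31 = 304 left.
July 2060 has 31 days: 304 − 31 = 273 left.
June 2060 has 30 days: 273 − 30 = 243 left.
May 2060 has 31 days: 243 − 31 = 212 left.
April 2060 has 30 days: 212 − 30 = 182 left.
March 2060 has 31 days: 182 − 31 = 151 left.
February 2060 has 29 days (2060 is a leap year): 151 − 29 = 122 left.
January 2060 has 31 days: 122 − 31 = 91 left.
December 2059 has 31 days: 91 − 31 = 60 left.
November 2059 has 30 days: 60 − 30 = 30 left.
October 2059 has 31 days; 31 − 30 = 1 → October 1, 2059.
Going back 18 weeks (= 126 days) from October 1, 2059:
Going back 1 day from October 1, 2059 reaches the end of the previous month; 126 − 1 = 125 left.
September 2059 has 30 days: 125 − 30 = 95 left.
August 2059 has 31 days: 95 − 31 = 64 left.
July 2059 has 31 days: 64 − 31 = 33 left.
June 2059 has 30 days: 33 − 30 = 3 left.
May 2059 has 31 days; 31 − 3 = 28 → May 28, 2059.

May 28, 2059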